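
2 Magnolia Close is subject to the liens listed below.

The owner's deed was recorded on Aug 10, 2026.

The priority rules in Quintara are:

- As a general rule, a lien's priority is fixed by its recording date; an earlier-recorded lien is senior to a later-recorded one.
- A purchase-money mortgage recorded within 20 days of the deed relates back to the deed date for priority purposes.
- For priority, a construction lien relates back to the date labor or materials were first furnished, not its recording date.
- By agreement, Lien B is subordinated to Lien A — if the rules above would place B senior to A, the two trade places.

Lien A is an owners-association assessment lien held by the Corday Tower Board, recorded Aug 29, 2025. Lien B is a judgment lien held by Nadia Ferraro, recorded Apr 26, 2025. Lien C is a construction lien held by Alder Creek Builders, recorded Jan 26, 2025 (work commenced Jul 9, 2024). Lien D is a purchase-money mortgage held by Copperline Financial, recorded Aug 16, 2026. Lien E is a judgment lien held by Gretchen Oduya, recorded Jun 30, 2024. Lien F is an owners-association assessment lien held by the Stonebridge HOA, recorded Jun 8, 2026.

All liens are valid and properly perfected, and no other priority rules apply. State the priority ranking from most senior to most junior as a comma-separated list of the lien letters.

First, effective dates: C relates back to Jul 9, 2024 (work commenced); D's effective date is the deed date, Aug 10, 2026.
Ordering by effective date: E (Jun 30, 2024), C (Jul 9, 2024), B (Apr 26, 2025), A (Aug 29, 2025), F (Jun 8, 2026), D (Aug 10, 2026).
B would otherwise be senior to A, so under the subordination agreement B and A exchange positions.

E, C, A, B, F, D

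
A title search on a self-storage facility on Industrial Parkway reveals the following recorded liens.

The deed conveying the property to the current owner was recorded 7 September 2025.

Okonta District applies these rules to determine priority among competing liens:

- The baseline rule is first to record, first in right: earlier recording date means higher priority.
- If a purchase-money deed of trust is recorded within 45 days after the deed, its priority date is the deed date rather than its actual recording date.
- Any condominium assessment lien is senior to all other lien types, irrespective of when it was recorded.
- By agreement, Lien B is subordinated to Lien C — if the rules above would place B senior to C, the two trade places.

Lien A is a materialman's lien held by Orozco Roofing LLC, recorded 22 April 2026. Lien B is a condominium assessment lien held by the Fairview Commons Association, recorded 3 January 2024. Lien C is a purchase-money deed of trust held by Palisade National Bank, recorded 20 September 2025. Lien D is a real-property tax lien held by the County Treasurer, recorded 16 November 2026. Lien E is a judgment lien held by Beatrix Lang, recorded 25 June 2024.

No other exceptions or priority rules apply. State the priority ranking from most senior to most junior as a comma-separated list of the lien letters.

C, E, B, A, D

Effective dates after the stated exceptions: C relates back to the deed date 7 September 2025.
B, as a condominium assessment lien, has superpriority and ranks first.
The other liens, earliest effective date first: E (25 June 2024), C (7 September 2025), A (22 April 2026), D (16 November 2026).
The subordination applies — B was senior to C — so B and C swap.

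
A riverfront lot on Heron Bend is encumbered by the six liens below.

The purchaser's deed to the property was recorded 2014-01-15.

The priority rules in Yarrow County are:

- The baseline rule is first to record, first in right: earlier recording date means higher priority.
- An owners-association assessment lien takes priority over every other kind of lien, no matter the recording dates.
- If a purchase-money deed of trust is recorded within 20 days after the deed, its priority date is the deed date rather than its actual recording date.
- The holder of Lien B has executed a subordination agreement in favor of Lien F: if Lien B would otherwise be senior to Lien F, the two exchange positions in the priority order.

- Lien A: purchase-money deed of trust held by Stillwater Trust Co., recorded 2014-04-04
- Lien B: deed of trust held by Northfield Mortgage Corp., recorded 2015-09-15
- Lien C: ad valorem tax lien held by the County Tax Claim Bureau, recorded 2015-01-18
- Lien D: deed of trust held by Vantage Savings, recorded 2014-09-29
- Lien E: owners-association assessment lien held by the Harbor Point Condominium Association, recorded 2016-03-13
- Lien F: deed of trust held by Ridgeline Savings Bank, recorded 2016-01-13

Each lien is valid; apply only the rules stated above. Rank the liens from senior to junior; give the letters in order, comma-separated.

E, A, D, C, F, B

Effective dates after the stated exceptions: A was recorded 79 days after the deed, outside the 20-day window, so it keeps its recording date.
E is an owners-association assessment lien and takes priority over every other lien.
Ordering the rest by effective date: A (2014-04-04), D (2014-09-29), C (2015-01-18), B (2015-09-15), F (2016-01-13).
B would otherwise be senior to F, so under the subordination agreement B and F exchange positions.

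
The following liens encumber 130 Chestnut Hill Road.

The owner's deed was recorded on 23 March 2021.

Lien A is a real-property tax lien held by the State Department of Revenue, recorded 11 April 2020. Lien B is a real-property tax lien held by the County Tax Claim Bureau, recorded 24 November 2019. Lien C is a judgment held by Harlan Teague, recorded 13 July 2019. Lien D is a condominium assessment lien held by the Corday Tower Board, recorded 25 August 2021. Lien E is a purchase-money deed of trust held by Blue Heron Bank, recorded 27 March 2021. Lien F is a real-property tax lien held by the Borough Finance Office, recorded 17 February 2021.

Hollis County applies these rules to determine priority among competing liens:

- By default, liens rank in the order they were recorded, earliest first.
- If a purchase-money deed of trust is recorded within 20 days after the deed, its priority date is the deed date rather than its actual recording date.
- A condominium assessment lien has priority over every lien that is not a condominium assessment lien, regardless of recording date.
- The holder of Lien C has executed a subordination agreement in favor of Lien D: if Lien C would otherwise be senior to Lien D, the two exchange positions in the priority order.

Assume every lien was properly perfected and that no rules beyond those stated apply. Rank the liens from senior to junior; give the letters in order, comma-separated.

D, C, B, A, F, E

Adjusting effective dates: E's effective date is the deed date, 23 March 2021.
D is a condominium assessment lien and takes priority over every other lien.
Ordering the rest by effective date: C (13 July 2019), B (24 November 2019), A (11 April 2020), F (17 February 2021), E (23 March 2021).
C already ranks below D; the subordination has no effect.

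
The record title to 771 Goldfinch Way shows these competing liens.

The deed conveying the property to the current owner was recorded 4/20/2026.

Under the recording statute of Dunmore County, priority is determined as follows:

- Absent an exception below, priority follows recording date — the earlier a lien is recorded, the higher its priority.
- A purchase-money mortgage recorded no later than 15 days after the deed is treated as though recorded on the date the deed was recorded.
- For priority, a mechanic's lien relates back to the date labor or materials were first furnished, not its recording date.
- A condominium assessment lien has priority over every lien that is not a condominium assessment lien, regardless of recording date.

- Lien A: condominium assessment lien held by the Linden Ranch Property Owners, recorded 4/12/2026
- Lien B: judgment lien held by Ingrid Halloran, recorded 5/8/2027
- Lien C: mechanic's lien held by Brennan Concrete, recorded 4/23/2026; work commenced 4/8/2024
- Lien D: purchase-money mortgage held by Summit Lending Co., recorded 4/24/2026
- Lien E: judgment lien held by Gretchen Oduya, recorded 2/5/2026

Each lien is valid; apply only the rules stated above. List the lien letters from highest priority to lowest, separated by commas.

A, C, E, D, B

First, effective dates: C is treated as recorded 4/8/2024, the work-commencement date; D was recorded within the 15-day window, so its effective date is the deed date 4/20/2026.
As a condominium assessment lien, A is senior to every other lien.
The other liens, earliest effective date first: C (4/8/2024), E (2/5/2026), D (4/20/2026), B (5/8/2027).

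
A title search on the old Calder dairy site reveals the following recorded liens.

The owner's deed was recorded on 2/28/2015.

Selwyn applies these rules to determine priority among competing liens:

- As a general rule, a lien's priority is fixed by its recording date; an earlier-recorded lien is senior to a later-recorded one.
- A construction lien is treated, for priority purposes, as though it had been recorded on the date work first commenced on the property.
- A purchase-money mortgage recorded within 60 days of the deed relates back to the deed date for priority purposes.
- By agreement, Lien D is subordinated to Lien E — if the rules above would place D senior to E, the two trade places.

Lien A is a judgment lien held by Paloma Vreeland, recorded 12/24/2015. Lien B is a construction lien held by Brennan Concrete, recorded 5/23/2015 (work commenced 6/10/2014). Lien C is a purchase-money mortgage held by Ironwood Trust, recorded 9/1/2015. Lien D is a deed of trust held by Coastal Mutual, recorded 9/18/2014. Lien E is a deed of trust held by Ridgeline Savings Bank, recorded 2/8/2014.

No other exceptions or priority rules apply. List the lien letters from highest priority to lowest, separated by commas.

E, B, D, C, A

Adjusting effective dates: B's effective date is 6/10/2014, when work began; C was recorded 185 days after the deed — beyond 60 days — so no relation-back applies.
Sorted by effective date: E (2/8/2014), B (6/10/2014), D (9/18/2014), C (9/1/2015), A (12/24/2015).
D is already junior to E, so the subordination agreement changes nothing.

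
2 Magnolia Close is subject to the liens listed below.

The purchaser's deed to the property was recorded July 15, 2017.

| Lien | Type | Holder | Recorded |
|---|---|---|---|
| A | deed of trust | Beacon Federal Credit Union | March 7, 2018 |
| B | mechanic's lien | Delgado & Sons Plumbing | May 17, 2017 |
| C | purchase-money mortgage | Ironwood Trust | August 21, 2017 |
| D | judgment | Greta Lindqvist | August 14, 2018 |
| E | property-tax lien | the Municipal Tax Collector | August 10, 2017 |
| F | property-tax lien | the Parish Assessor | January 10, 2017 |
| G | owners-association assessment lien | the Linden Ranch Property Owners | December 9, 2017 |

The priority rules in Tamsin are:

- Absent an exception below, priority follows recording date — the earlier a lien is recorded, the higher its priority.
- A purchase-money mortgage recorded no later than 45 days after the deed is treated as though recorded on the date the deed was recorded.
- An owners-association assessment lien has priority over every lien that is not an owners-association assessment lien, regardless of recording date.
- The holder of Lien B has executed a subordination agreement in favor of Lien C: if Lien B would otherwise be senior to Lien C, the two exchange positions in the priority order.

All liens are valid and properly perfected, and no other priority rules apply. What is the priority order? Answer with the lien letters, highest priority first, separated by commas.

First, effective dates: C relates back to the deed date July 15, 2017.
As an owners-association assessment lien, G is senior to every other lien.
Remaining liens by effective date: F (January 10, 2017), B (May 17, 2017), C (July 15, 2017), E (August 10, 2017), A (March 7, 2018), D (August 14, 2018).
B would otherwise be senior to C, so under the subordination agreement B and C exchange positions.

G, F, C, B, E, A, D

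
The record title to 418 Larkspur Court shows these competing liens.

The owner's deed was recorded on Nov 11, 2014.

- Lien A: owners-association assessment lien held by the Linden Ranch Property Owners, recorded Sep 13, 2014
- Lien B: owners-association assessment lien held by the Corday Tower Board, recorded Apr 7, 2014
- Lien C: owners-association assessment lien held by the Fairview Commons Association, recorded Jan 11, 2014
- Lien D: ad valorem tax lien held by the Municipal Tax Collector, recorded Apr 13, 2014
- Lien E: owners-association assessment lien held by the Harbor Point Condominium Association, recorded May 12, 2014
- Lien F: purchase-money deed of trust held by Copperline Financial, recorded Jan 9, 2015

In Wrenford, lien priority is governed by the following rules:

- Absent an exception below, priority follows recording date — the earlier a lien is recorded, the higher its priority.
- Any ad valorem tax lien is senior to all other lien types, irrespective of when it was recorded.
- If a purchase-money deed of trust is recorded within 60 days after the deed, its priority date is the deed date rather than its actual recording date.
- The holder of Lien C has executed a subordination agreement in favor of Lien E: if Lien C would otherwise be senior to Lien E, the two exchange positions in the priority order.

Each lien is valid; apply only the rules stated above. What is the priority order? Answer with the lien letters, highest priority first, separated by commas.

D, E, B, C, A, F

Adjusting effective dates: F's effective date is the deed date, Nov 11, 2014.
D is an ad valorem tax lien, so it outranks all other liens regardless of date.
The other liens, earliest effective date first: C (Jan 11, 2014), B (Apr 7, 2014), E (May 12, 2014), A (Sep 13, 2014), F (Nov 11, 2014).
Because C would otherwise rank above E, the subordination swaps them.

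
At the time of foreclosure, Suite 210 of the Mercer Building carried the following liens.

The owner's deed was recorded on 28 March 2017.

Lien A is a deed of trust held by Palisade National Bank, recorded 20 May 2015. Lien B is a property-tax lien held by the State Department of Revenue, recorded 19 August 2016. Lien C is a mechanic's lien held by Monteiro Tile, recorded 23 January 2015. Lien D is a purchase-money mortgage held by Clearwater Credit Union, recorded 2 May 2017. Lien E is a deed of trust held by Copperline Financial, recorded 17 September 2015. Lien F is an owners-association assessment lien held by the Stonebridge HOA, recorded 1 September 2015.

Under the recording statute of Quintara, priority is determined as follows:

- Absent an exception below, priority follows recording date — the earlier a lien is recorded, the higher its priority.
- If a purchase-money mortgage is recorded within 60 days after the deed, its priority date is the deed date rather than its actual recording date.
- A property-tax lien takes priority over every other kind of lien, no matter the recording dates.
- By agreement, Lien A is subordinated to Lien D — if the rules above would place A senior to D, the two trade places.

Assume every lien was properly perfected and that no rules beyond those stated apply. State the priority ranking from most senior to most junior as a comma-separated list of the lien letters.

Effective dates after the stated exceptions: D was recorded within the 60-day window, so its effective date is the deed date 28 March 2017.
As a property-tax lien, B is senior to every other lien.
Among the remaining liens, by effective date: C (23 January 2015), A (20 May 2015), F (1 September 2015), E (17 September 2015), D (28 March 2017).
A is senior to D before the subordination, so the two trade places.

B, C, D, F, E, A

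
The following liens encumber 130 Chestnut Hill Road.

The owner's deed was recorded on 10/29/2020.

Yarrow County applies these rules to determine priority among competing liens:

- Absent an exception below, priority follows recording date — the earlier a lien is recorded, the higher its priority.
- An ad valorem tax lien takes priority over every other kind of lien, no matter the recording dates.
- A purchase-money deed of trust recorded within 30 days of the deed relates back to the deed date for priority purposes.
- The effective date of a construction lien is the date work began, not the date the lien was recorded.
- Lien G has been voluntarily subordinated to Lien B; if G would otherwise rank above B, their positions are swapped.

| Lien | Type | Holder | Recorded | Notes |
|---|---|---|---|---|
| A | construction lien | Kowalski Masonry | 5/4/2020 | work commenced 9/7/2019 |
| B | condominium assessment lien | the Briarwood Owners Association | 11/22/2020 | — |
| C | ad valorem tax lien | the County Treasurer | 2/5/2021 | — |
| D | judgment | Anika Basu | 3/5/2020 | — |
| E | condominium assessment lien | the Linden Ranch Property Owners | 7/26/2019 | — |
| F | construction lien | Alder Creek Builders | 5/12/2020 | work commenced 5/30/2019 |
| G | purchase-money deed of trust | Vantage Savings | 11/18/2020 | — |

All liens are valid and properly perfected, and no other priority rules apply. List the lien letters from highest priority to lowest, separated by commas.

First, effective dates: A's effective date is 9/7/2019, when work began; F relates back to 5/30/2019 (work commenced); G relates back to the deed date 10/29/2020.
C is an ad valorem tax lien and takes priority over every other lien.
Remaining liens by effective date: F (5/30/2019), E (7/26/2019), A (9/7/2019), D (3/5/2020), G (10/29/2020), B (11/22/2020).
The subordination applies — G was senior to B — so G and B swap.

C, F, E, A, D, B, G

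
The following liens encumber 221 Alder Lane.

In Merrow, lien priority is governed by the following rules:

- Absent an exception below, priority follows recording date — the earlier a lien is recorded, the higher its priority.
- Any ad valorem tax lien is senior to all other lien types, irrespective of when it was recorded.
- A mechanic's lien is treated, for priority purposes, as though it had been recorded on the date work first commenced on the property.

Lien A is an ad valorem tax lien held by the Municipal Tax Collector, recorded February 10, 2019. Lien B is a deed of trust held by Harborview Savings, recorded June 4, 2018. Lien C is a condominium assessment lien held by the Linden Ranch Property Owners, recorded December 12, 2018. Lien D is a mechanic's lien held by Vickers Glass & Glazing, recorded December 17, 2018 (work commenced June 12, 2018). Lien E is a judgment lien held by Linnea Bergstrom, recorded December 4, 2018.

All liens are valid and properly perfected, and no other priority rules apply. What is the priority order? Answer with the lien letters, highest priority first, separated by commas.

A, B, D, E, C

Effective dates: D is treated as recorded June 12, 2018, the work-commencement date.
A is an ad valorem tax lien, so it outranks all other liens regardless of date.
The other liens, earliest effective date first: B (June 4, 2018), D (June 12, 2018), E (December 4, 2018), C (December 12, 2018).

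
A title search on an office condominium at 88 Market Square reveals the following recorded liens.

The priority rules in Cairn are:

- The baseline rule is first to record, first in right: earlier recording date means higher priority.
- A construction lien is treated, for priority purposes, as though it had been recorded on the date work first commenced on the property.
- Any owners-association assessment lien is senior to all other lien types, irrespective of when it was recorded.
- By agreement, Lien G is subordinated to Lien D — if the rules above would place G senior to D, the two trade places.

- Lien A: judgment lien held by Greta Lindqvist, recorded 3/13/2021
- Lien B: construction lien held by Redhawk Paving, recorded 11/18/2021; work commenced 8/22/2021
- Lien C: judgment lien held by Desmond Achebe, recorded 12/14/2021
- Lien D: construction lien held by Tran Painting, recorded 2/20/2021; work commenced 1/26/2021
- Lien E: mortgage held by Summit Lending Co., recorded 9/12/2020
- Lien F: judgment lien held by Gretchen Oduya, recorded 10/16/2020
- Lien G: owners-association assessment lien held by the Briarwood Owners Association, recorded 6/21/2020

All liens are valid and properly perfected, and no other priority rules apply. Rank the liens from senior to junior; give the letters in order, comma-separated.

Adjusting effective dates: B relates back to 8/22/2021 (work commenced); D's effective date is 1/26/2021, when work began.
G is an owners-association assessment lien and takes priority over every other lien.
Ordering the rest by effective date: E (9/12/2020), F (10/16/2020), D (1/26/2021), A (3/13/2021), B (8/22/2021), C (12/14/2021).
Because G would otherwise rank above D, the subordination swaps them.

D, E, F, G, A, B, C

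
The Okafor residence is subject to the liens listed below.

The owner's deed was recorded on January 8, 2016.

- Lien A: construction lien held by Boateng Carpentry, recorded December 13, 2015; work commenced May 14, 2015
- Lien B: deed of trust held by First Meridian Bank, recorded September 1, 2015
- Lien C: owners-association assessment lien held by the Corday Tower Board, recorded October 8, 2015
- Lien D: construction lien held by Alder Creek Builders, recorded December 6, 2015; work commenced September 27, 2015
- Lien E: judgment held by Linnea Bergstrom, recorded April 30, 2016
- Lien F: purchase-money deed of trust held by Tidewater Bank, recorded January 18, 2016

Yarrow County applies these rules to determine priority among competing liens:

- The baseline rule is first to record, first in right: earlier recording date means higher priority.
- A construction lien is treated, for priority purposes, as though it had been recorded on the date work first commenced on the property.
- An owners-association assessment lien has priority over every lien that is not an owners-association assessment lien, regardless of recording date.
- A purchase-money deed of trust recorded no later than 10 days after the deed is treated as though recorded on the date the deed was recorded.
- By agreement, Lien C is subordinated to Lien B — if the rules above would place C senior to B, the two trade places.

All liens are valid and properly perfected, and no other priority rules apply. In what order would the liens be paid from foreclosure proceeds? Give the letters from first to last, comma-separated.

First, effective dates: A's effective date is May 14, 2015, when work began; D's effective date is September 27, 2015, when work began; F relates back to the deed date January 8, 2016.
C is an owners-association assessment lien and takes priority over every other lien.
The other liens, earliest effective date first: A (May 14, 2015), B (September 1, 2015), D (September 27, 2015), F (January 8, 2016), E (April 30, 2016).
The subordination applies — C was senior to B — so C and B swap.

B, A, C, D, F, E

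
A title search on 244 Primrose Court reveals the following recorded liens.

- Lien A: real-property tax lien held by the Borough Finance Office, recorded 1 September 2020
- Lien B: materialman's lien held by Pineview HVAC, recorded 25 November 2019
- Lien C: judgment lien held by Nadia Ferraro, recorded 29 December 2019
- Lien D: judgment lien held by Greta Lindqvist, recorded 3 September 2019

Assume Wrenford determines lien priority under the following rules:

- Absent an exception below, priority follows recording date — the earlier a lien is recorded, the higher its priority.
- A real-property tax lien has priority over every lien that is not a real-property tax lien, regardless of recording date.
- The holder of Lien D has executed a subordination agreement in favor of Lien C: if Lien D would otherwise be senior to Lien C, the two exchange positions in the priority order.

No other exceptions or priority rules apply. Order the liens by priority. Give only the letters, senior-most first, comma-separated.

A, C, B, D

A, as a real-property tax lien, has superpriority and ranks first.
Remaining liens by effective date: D (3 September 2019), B (25 November 2019), C (29 December 2019).
The subordination applies — D was senior to C — so D and C swap.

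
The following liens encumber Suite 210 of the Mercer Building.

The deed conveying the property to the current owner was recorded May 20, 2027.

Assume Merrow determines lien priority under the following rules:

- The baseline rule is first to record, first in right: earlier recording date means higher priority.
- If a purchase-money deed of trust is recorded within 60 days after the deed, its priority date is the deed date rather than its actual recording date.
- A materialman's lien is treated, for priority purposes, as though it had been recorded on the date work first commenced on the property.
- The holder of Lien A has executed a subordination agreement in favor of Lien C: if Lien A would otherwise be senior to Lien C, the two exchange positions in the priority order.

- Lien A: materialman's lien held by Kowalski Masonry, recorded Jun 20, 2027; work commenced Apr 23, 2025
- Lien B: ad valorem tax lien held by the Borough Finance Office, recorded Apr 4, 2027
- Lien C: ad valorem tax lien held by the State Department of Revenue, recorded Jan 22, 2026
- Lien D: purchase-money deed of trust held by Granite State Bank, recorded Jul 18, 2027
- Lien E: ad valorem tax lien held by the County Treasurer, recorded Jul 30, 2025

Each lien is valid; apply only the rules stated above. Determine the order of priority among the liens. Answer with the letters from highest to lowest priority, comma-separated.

C, E, A, B, D

First, effective dates: A's effective date is Apr 23, 2025, when work began; D relates back to the deed date May 20, 2027.
By effective date, earliest first: A (Apr 23, 2025), E (Jul 30, 2025), C (Jan 22, 2026), B (Apr 4, 2027), D (May 20, 2027).
Because A would otherwise rank above C, the subordination swaps them.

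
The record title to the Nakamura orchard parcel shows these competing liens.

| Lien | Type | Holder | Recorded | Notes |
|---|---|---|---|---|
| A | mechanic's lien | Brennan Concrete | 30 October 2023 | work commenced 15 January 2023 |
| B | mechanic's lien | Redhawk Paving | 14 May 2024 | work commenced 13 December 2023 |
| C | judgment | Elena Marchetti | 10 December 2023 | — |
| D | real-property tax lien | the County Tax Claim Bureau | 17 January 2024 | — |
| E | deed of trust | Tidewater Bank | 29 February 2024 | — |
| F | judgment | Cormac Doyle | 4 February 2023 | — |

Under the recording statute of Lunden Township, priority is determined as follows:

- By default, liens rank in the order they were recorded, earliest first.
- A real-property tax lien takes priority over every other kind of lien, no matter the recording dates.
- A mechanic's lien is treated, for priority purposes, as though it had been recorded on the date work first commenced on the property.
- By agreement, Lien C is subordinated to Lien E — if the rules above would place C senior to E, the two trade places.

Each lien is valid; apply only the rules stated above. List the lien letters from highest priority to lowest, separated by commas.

Adjusting effective dates: A relates back to 15 January 2023 (work commenced); B's effective date is 13 December 2023, when work began.
As a real-property tax lien, D is senior to every other lien.
Ordering the rest by effective date: A (15 January 2023), F (4 February 2023), C (10 December 2023), B (13 December 2023), E (29 February 2024).
C is senior to E before the subordination, so the two trade places.

D, A, F, E, B, C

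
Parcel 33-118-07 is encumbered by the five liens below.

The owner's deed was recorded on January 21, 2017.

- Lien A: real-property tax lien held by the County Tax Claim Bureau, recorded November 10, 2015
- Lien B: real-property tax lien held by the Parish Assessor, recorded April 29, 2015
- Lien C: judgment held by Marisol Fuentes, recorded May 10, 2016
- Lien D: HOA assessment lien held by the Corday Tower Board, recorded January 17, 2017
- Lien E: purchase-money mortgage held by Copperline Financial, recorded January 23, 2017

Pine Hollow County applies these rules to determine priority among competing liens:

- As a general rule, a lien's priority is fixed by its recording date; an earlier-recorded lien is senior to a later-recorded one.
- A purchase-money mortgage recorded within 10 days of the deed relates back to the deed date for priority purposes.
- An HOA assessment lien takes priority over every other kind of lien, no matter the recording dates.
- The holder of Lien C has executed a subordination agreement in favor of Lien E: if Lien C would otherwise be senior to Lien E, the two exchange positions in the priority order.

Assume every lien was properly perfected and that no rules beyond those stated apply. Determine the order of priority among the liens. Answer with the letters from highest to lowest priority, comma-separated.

Effective dates: E relates back to the deed date January 21, 2017.
D, as an HOA assessment lien, has superpriority and ranks first.
Remaining liens by effective date: B (April 29, 2015), A (November 10, 2015), C (May 10, 2016), E (January 21, 2017).
C would otherwise be senior to E, so under the subordination agreement C and E exchange positions.

D, B, A, E, C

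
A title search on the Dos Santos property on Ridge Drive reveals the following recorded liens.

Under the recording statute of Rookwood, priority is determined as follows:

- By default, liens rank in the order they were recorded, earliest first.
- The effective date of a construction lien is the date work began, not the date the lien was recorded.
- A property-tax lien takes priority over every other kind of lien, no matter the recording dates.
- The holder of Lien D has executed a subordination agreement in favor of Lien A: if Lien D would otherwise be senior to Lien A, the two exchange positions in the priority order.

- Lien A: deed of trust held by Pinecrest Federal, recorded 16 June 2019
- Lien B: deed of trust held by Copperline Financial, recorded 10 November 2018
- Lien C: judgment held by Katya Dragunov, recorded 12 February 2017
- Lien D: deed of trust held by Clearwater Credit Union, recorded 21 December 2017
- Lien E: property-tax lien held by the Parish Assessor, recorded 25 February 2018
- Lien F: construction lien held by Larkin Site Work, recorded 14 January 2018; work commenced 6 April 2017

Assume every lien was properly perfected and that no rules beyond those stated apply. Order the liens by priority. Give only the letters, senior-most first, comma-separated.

E, C, F, A, B, D

Adjusting effective dates: F's effective date is 6 April 2017, when work began.
E is a property-tax lien, so it outranks all other liens regardless of date.
The other liens, earliest effective date first: C (12 February 2017), F (6 April 2017), D (21 December 2017), B (10 November 2018), A (16 June 2019).
Because D would otherwise rank above A, the subordination swaps them.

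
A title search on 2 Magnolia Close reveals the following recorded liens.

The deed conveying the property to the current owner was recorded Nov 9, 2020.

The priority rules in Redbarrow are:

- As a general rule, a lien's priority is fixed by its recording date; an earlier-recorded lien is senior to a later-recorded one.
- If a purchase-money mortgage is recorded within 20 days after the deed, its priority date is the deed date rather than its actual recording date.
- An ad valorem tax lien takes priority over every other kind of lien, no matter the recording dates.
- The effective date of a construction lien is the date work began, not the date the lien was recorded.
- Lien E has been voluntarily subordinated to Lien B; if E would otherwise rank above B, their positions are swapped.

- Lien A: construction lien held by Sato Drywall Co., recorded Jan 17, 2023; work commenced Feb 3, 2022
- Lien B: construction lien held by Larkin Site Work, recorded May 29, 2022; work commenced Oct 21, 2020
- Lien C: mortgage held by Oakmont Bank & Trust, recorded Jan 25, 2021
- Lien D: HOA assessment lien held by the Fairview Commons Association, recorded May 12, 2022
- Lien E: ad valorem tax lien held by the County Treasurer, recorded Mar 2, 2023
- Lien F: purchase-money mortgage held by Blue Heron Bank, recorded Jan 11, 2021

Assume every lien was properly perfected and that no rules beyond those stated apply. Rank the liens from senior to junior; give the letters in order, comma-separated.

B, E, F, C, A, D

First, effective dates: A relates back to Feb 3, 2022 (work commenced); B is treated as recorded Oct 21, 2020, the work-commencement date; F was recorded 63 days after the deed, outside the 20-day window, so it keeps its recording date.
As an ad valorem tax lien, E is senior to every other lien.
Remaining liens by effective date: B (Oct 21, 2020), F (Jan 11, 2021), C (Jan 25, 2021), A (Feb 3, 2022), D (May 12, 2022).
Because E would otherwise rank above B, the subordination swaps them.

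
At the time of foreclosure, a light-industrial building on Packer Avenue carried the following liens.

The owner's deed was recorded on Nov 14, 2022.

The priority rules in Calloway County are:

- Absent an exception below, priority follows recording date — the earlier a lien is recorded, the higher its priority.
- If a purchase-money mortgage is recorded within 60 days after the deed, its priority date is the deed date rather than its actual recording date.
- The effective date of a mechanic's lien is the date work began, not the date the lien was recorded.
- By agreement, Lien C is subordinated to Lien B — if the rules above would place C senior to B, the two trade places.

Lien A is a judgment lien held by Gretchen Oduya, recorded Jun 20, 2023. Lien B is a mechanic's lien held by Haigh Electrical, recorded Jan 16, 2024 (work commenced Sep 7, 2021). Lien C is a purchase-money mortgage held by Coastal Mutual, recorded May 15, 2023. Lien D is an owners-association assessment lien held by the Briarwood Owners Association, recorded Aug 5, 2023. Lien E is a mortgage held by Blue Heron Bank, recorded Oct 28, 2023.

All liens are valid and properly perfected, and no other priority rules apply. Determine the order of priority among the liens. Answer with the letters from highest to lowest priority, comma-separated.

Effective dates: B relates back to Sep 7, 2021 (work commenced); C missed the 60-day window (182 days after the deed), so its recording date stands.
By effective date, earliest first: B (Sep 7, 2021), C (May 15, 2023), A (Jun 20, 2023), D (Aug 5, 2023), E (Oct 28, 2023).
C is already junior to B, so the subordination agreement changes nothing.

B, C, A, D, E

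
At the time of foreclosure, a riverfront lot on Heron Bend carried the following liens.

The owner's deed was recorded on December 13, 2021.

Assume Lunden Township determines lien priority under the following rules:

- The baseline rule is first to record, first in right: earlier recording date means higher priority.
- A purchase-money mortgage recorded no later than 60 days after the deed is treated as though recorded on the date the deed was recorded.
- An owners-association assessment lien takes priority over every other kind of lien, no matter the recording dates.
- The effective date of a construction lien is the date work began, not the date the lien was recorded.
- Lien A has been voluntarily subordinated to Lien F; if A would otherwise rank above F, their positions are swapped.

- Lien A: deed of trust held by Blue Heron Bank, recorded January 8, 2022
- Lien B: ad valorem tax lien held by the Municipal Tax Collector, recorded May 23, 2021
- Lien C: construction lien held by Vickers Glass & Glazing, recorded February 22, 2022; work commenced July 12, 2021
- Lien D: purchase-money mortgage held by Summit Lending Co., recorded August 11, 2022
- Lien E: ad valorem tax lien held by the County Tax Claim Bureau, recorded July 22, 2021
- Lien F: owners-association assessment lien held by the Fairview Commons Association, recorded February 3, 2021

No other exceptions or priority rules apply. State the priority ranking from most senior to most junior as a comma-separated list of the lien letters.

Effective dates: C's effective date is July 12, 2021, when work began; D was recorded 241 days after the deed, outside the 60-day window, so it keeps its recording date.
As an owners-association assessment lien, F is senior to every other lien.
Remaining liens by effective date: B (May 23, 2021), C (July 12, 2021), E (July 22, 2021), A (January 8, 2022), D (August 11, 2022).
Since A is not senior to F, the subordination leaves the order unchanged.

F, B, C, E, A, D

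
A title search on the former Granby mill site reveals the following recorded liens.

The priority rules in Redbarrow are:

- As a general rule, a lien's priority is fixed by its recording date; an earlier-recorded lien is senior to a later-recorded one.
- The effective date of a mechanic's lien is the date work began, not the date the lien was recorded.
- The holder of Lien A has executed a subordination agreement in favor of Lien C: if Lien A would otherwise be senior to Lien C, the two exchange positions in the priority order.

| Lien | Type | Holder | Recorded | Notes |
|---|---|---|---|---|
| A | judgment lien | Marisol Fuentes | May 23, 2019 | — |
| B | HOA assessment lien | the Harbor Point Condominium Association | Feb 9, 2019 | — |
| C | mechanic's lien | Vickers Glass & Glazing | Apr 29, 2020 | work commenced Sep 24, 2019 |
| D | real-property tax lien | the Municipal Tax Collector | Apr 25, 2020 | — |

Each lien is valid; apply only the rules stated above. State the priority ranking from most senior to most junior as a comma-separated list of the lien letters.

B, C, A, D

Effective dates: C relates back to Sep 24, 2019 (work commenced).
By effective date: B (Feb 9, 2019), A (May 23, 2019), C (Sep 24, 2019), D (Apr 25, 2020).
The subordination applies — A was senior to C — so A and C swap.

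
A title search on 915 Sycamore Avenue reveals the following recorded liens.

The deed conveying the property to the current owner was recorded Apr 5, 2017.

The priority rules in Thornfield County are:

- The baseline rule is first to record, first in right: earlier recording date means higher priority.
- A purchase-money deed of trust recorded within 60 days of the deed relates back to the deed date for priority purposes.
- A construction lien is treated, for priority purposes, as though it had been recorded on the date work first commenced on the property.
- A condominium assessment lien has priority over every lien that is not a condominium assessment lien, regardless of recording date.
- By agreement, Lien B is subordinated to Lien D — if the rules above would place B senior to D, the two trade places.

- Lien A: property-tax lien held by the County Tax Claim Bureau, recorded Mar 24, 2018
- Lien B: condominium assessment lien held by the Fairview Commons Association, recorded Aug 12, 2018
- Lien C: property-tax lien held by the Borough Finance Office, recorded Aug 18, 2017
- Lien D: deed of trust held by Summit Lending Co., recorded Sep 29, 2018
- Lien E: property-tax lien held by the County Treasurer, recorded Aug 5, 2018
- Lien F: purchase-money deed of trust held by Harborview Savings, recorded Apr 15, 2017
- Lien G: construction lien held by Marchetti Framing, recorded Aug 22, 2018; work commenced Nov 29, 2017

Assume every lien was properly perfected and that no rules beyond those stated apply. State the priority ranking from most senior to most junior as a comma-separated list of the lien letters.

First, effective dates: F's effective date is the deed date, Apr 5, 2017; G's effective date is Nov 29, 2017, when work began.
B, as a condominium assessment lien, has superpriority and ranks first.
Among the remaining liens, by effective date: F (Apr 5, 2017), C (Aug 18, 2017), G (Nov 29, 2017), A (Mar 24, 2018), E (Aug 5, 2018), D (Sep 29, 2018).
The subordination applies — B was senior to D — so B and D swap.

D, F, C, G, A, E, B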